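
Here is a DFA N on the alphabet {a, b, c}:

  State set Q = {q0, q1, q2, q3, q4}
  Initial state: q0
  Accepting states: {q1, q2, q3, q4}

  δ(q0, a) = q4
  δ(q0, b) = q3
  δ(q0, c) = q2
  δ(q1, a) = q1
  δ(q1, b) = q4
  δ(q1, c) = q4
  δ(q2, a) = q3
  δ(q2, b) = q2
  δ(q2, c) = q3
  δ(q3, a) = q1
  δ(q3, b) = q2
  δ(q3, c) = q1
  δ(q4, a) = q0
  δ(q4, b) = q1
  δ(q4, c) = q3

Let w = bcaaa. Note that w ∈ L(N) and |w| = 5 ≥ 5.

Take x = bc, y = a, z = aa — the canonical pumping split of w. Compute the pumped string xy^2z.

bcaaaa

xy^2z = bc·a·a·aa = bcaaaa.
Reading y = a takes N from q1 back to q1, so after x·y·y the machine is still in q1, and z then leads to the accepting state q1. Hence bcaaaa ∈ L(N).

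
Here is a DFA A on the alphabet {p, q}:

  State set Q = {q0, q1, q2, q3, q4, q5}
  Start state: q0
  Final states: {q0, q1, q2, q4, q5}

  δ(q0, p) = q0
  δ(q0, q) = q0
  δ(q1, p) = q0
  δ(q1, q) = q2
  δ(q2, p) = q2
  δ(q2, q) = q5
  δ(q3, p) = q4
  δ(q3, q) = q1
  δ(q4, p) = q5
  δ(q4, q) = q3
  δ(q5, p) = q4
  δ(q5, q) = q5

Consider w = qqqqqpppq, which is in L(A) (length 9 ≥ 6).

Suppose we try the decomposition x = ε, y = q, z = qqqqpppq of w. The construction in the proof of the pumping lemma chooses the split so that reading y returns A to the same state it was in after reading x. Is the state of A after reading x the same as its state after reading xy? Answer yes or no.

Run of A on the first 1 characters of w = q:
  step 0: q0  (start)
  step 1: q0  (read q: q0→q0)

After x (step 0): q0. After xy (step 1): q0.
They match, so y = q drives A around a cycle from q0 back to itself; pumping y any number of times keeps A in q0 before reading z, and xyⁱz ∈ L(A) for every i ≥ 0.

yes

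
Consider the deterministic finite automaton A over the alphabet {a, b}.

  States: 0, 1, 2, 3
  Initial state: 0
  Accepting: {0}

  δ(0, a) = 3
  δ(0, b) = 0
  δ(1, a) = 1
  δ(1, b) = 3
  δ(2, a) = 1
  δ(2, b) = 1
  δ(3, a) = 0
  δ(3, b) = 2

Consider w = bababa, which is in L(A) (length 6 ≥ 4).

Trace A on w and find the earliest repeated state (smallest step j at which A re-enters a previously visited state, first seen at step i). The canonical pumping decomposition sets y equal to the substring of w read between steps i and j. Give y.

Run of A on w = b a b a b a:
  step 0: 0  (start)
  step 1: 0  (read b: 0→0)   ← first repeat (0 seen earlier)
  step 2: 3  (read a: 0→3)
  step 3: 2  (read b: 3→2)
  step 4: 1  (read a: 2→1)
  step 5: 3  (read b: 1→3)
  step 6: 0  (read a: 3→0)

So i = 0, j = 1, giving x = w[0:0] = ε, y = w[0:1] = b, z = w[1:6] = ababa.
Check: |xy| = 1 ≤ 4 and |y| = 1 ≥ 1. Reading y takes A from 0 back to 0, so every xyⁱz is accepted.
The DFA has 4 states, so the proof of the pumping lemma guarantees a repeated state among the first 4+1 visited; the segment between the two visits is the pumpable y.

b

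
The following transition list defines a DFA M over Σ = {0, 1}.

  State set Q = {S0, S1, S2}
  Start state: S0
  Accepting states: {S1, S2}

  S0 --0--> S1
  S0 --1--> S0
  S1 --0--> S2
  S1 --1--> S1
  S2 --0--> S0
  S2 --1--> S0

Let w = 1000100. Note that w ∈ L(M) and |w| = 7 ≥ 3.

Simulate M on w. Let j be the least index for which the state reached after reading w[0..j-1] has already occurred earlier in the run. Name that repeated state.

S0

Run of M on w = 1 0 0 0 1 0 0:
  step 0: S0  (start)
  step 1: S0  (read 1: S0→S0)   ← first repeat (S0 seen earlier)
  step 2: S1  (read 0: S0→S1)
  step 3: S2  (read 0: S1→S2)
  step 4: S0  (read 0: S2→S0)
  step 5: S0  (read 1: S0→S0)
  step 6: S1  (read 0: S0→S1)
  step 7: S2  (read 0: S1→S2)

The earliest repeat is at step j = 1: M is in S0, which it already visited at step i = 0.
With |Q| = 3, pigeonhole forces a state repeat no later than step 3; the substring read between the first and second visits to that state can be pumped.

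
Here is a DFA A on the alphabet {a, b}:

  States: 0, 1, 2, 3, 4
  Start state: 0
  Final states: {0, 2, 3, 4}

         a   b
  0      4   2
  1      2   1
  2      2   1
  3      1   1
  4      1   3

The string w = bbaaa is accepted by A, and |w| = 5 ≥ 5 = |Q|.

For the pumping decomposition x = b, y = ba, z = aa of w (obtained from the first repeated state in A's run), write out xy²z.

bbabaaa

xy^2z = b·ba·ba·aa = bbabaaa.
Reading y = ba takes A from 2 back to 2, so after x·y·y the machine is still in 2, and z then leads to the accepting state 2. Hence bbabaaa ∈ L(A).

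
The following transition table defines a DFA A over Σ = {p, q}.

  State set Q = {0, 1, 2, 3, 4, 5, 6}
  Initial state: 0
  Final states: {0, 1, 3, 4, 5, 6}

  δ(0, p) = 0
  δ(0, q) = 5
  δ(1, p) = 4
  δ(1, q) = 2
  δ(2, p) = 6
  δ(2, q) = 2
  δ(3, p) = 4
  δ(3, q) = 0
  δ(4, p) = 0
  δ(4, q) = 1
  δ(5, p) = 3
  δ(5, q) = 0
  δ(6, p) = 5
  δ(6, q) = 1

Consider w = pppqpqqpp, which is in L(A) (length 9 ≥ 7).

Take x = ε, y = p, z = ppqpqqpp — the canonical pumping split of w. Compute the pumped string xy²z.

xy^2z = ε·p·p·ppqpqqpp = ppppqpqqpp.
Reading y = p takes A from 0 back to 0, so after x·y·y the machine is still in 0, and z then leads to the accepting state 4. Hence ppppqpqqpp ∈ L(A).

ppppqpqqpp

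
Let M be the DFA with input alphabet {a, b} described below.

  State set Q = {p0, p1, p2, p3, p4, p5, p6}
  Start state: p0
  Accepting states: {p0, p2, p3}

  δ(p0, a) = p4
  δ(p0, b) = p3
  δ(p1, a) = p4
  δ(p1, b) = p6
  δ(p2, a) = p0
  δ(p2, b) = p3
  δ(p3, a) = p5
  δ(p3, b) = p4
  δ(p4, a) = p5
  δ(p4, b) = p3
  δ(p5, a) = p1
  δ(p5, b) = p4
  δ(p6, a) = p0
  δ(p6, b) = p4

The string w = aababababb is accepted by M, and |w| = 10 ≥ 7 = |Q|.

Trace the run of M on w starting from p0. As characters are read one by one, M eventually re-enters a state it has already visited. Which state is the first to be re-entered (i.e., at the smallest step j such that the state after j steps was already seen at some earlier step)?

Run of M on w = a a b a b a b a b b:
  step 0: p0  (start)
  step 1: p4  (read a: p0→p4)
  step 2: p5  (read a: p4→p5)
  step 3: p4  (read b: p5→p4)   ← first repeat (p4 seen earlier)
  step 4: p5  (read a: p4→p5)
  step 5: p4  (read b: p5→p4)
  step 6: p5  (read a: p4→p5)
  step 7: p4  (read b: p5→p4)
  step 8: p5  (read a: p4→p5)
  step 9: p4  (read b: p5→p4)
  step 10: p3  (read b: p4→p3)

The earliest repeat is at step j = 3: M is in p4, which it already visited at step i = 1.
Since M has 7 states, any run of length ≥ 7 visits 7+1 states, so by pigeonhole some state repeats within the first 7 steps — that repeat gives the pumpable loop.

p4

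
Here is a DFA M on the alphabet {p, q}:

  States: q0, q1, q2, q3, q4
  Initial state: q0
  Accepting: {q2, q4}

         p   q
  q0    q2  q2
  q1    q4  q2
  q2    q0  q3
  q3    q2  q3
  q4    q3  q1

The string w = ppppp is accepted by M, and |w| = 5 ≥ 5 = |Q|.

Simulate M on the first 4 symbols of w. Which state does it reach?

Run of M on the first 4 characters of w = p p p p:
  step 0: q0  (start)
  step 1: q2  (read p: q0→q2)
  step 2: q0  (read p: q2→q0)
  step 3: q2  (read p: q0→q2)
  step 4: q0  (read p: q2→q0)

After reading 4 characters, M is in state q0.

q0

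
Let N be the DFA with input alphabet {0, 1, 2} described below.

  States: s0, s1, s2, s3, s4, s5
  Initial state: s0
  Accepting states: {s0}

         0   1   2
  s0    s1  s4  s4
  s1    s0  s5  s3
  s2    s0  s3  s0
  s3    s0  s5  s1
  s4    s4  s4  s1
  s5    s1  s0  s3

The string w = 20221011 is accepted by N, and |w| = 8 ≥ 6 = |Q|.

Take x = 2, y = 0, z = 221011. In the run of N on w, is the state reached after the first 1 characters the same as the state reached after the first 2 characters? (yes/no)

State sequence: s0 -2-> s4 -0-> s4

After x (step 1): s4. After xy (step 2): s4.
They match, so y = 0 drives N around a cycle from s4 back to itself; pumping y any number of times keeps N in s4 before reading z, and xyⁱz ∈ L(N) for every i ≥ 0.

yes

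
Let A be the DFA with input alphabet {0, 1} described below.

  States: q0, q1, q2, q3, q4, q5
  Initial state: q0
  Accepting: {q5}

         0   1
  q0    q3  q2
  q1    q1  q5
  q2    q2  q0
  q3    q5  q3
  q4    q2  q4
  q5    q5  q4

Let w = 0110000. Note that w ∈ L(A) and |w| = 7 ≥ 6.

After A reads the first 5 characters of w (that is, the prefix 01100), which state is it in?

Run of A on the first 5 characters of w = 0 1 1 0 0:
  step 0: q0  (start)
  step 1: q3  (read 0: q0→q3)
  step 2: q3  (read 1: q3→q3)
  step 3: q3  (read 1: q3→q3)
  step 4: q5  (read 0: q3→q5)
  step 5: q5  (read 0: q5→q5)

After reading 5 characters, A is in state q5.
(This kind of state-tracing is the core of the pumping-lemma construction: with 6 states, pigeonhole forces a repeat within the first 6 steps.)

q5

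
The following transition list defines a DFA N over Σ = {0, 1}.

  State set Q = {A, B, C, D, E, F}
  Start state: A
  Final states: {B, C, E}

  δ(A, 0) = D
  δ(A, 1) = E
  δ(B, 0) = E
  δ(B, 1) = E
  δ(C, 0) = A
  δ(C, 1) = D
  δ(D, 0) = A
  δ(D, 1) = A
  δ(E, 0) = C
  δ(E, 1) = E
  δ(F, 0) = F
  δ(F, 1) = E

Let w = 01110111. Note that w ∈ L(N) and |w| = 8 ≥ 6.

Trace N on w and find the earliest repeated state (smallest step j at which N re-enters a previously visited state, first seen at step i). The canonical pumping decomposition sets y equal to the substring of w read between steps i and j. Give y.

State sequence: A -0-> D -1-> A -1-> E -1-> E -0-> C -1-> D -1-> A -1-> E
First repeat at step 2: A was already visited.

So i = 0, j = 2, giving x = w[0:0] = ε, y = w[0:2] = 01, z = w[2:8] = 110111.
Check: |xy| = 2 ≤ 6 and |y| = 2 ≥ 1. Reading y takes N from A back to A, so every xyⁱz is accepted.

01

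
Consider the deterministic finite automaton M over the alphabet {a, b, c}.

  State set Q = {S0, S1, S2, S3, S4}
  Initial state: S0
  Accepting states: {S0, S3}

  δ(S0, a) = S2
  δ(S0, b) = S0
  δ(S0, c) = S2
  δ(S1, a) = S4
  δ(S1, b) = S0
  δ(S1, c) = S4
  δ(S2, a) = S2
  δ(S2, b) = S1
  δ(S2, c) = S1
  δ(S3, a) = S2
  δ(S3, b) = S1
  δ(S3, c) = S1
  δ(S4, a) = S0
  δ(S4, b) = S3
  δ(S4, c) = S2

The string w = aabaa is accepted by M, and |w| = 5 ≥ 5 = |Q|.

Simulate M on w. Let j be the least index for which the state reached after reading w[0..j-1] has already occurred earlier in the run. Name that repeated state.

S2

Run of M on w = a a b a a:
  step 0: S0  (start)
  step 1: S2  (read a: S0→S2)
  step 2: S2  (read a: S2→S2)   ← first repeat (S2 seen earlier)
  step 3: S1  (read b: S2→S1)
  step 4: S4  (read a: S1→S4)
  step 5: S0  (read a: S4→S0)

The earliest repeat is at step j = 2: M is in S2, which it already visited at step i = 1.
Since M has 5 states, any run of length ≥ 5 visits 5+1 states, so by pigeonhole some state repeats within the first 5 steps — that repeat gives the pumpable loop.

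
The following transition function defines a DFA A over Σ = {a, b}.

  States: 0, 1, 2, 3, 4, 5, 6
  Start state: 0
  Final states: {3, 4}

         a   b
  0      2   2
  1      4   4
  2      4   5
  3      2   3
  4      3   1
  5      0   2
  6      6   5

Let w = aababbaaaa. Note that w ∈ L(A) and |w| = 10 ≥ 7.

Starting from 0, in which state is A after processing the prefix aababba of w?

State sequence: 0 -a-> 2 -a-> 4 -b-> 1 -a-> 4 -b-> 1 -b-> 4 -a-> 3

After reading 7 characters, A is in state 3.

3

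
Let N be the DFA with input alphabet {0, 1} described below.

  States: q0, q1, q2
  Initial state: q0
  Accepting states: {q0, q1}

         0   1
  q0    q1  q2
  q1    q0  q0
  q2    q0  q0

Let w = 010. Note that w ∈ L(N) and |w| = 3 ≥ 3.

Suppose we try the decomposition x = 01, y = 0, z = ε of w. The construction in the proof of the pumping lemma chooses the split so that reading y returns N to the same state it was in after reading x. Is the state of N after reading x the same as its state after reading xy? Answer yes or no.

State sequence: q0 -0-> q1 -1-> q0 -0-> q1

After x (step 2): q0. After xy (step 3): q1.
They differ (q0 ≠ q1), so y is not a cycle from the state after x; this split is not the one the pumping-lemma construction produces, and pumping y need not keep the string in L(N).

no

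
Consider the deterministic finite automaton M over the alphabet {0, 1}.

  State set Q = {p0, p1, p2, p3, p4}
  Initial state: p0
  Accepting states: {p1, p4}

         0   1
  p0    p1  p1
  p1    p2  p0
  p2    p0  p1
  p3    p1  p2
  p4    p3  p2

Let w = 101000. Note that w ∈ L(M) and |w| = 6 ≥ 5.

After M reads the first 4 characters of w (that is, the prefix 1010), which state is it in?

Run of M on the first 4 characters of w = 1 0 1 0:
  step 0: p0  (start)
  step 1: p1  (read 1: p0→p1)
  step 2: p2  (read 0: p1→p2)
  step 3: p1  (read 1: p2→p1)
  step 4: p2  (read 0: p1→p2)

After reading 4 characters, M is in state p2.

p2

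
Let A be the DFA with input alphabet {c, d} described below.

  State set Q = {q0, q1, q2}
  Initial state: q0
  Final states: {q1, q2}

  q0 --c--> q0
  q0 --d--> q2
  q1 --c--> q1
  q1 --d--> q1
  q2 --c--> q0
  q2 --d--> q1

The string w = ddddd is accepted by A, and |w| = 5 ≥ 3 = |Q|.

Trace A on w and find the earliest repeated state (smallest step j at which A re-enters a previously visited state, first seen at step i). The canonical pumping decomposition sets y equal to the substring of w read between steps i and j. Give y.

d

State sequence: q0 -d-> q2 -d-> q1 -d-> q1 -d-> q1 -d-> q1
First repeat at step 3: q1 was already visited.

So i = 2, j = 3, giving x = w[0:2] = dd, y = w[2:3] = d, z = w[3:5] = dd.
Check: |xy| = 3 ≤ 3 and |y| = 1 ≥ 1. Reading y takes A from q1 back to q1, so every xyⁱz is accepted.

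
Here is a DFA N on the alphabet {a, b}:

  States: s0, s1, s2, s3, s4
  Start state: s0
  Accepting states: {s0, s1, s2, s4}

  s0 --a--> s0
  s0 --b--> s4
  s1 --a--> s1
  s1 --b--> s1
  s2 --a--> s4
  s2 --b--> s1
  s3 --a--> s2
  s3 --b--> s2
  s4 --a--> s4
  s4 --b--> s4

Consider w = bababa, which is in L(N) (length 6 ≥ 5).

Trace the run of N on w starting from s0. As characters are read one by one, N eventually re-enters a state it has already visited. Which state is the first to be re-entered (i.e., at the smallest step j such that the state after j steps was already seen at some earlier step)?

s4

State sequence: s0 -b-> s4 -a-> s4 -b-> s4 -a-> s4 -b-> s4 -a-> s4
First repeat at step 2: s4 was already visited.

The earliest repeat is at step j = 2: N is in s4, which it already visited at step i = 1.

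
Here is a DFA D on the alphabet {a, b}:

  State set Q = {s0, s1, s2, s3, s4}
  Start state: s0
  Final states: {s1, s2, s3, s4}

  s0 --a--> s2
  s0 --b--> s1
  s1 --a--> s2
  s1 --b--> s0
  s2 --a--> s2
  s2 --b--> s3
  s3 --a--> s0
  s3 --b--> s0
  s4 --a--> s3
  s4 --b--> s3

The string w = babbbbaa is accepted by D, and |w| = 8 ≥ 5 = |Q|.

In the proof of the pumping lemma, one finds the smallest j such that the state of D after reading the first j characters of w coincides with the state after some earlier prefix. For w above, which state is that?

s0

Run of D on w = b a b b b b a a:
  step 0: s0  (start)
  step 1: s1  (read b: s0→s1)
  step 2: s2  (read a: s1→s2)
  step 3: s3  (read b: s2→s3)
  step 4: s0  (read b: s3→s0)   ← first repeat (s0 seen earlier)
  step 5: s1  (read b: s0→s1)
  step 6: s0  (read b: s1→s0)
  step 7: s2  (read a: s0→s2)
  step 8: s2  (read a: s2→s2)

The earliest repeat is at step j = 4: D is in s0, which it already visited at step i = 0.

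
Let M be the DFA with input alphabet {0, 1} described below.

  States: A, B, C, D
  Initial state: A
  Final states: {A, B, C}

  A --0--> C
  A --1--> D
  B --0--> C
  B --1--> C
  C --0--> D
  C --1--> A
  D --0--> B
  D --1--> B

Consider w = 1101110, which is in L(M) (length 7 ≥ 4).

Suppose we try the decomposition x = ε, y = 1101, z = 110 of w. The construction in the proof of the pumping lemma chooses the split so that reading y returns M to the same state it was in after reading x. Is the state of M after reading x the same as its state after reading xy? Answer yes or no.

Run of M on the first 4 characters of w = 1 1 0 1:
  step 0: A  (start)
  step 1: D  (read 1: A→D)
  step 2: B  (read 1: D→B)
  step 3: C  (read 0: B→C)
  step 4: A  (read 1: C→A)

After x (step 0): A. After xy (step 4): A.
They match, so y = 1101 drives M around a cycle from A back to itself; pumping y any number of times keeps M in A before reading z, and xyⁱz ∈ L(M) for every i ≥ 0.

yes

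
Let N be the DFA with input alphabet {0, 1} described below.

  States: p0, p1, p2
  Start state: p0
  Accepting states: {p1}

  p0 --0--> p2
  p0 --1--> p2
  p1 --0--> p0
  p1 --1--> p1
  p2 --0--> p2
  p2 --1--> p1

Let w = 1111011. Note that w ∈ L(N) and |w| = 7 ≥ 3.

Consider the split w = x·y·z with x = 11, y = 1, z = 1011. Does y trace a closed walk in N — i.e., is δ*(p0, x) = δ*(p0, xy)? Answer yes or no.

State sequence: p0 -1-> p2 -1-> p1 -1-> p1

After x (step 2): p1. After xy (step 3): p1.
They match, so y = 1 drives N around a cycle from p1 back to itself; pumping y any number of times keeps N in p1 before reading z, and xyⁱz ∈ L(N) for every i ≥ 0.

yes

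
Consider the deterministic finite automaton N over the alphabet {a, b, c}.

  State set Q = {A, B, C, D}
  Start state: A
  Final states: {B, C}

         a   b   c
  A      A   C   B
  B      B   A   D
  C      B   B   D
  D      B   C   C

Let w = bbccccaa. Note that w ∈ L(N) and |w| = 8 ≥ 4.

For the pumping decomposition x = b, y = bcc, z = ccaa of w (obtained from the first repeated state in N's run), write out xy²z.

xy^2z = b·bcc·bcc·ccaa = bbccbccccaa.
Reading y = bcc takes N from C back to C, so after x·y·y the machine is still in C, and z then leads to the accepting state B. Hence bbccbccccaa ∈ L(N).

bbccbccccaa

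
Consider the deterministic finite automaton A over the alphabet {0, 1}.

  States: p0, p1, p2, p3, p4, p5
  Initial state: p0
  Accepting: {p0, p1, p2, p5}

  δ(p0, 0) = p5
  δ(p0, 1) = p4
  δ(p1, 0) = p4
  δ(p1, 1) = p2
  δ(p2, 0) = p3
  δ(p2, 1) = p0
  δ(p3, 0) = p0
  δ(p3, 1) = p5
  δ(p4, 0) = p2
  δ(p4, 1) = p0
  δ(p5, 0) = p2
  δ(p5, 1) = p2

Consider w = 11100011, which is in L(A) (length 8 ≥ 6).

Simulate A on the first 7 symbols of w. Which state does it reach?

State sequence: p0 -1-> p4 -1-> p0 -1-> p4 -0-> p2 -0-> p3 -0-> p0 -1-> p4

After reading 7 characters, A is in state p4.
(This kind of state-tracing is the core of the pumping-lemma construction: with 6 states, pigeonhole forces a repeat within the first 6 steps.)

p4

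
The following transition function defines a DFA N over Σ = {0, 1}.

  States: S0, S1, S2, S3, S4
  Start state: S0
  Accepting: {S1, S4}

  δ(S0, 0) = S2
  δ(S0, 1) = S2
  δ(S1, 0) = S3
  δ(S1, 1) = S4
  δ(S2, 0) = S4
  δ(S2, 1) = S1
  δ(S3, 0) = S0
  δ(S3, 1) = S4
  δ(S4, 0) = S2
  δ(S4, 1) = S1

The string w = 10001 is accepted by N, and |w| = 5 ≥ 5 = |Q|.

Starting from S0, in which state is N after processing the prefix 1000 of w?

State sequence: S0 -1-> S2 -0-> S4 -0-> S2 -0-> S4

After reading 4 characters, N is in state S4.
(This kind of state-tracing is the core of the pumping-lemma construction: with 5 states, pigeonhole forces a repeat within the first 5 steps.)

S4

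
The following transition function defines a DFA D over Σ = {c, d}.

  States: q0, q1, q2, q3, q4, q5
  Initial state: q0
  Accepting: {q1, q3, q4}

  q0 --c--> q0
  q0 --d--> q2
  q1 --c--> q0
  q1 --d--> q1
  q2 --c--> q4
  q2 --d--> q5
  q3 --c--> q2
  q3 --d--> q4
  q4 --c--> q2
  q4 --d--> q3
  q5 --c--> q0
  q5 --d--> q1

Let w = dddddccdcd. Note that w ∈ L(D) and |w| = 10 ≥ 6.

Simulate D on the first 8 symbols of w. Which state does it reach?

q2

Run of D on the first 8 characters of w = d d d d d c c d:
  step 0: q0  (start)
  step 1: q2  (read d: q0→q2)
  step 2: q5  (read d: q2→q5)
  step 3: q1  (read d: q5→q1)
  step 4: q1  (read d: q1→q1)
  step 5: q1  (read d: q1→q1)
  step 6: q0  (read c: q1→q0)
  step 7: q0  (read c: q0→q0)
  step 8: q2  (read d: q0→q2)

After reading 8 characters, D is in state q2.
(This kind of state-tracing is the core of the pumping-lemma construction: with 6 states, pigeonhole forces a repeat within the first 6 steps.)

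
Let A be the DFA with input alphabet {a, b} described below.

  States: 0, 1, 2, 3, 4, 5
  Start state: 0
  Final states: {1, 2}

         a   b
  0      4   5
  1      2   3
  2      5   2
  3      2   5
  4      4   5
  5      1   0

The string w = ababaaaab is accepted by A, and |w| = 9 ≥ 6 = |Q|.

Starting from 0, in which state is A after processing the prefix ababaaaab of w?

2

State sequence: 0 -a-> 4 -b-> 5 -a-> 1 -b-> 3 -a-> 2 -a-> 5 -a-> 1 -a-> 2 -b-> 2

After reading 9 characters, A is in state 2.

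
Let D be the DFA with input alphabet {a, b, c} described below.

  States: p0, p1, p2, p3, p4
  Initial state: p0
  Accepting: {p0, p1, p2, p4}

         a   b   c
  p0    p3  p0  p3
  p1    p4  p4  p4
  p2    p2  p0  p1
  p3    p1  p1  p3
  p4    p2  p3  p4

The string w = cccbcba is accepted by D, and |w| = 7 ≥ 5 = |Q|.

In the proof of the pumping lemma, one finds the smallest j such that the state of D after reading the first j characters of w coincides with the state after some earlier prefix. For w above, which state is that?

p3

State sequence: p0 -c-> p3 -c-> p3 -c-> p3 -b-> p1 -c-> p4 -b-> p3 -a-> p1
First repeat at step 2: p3 was already visited.

The earliest repeat is at step j = 2: D is in p3, which it already visited at step i = 1.
Pumping length from the standard proof: p = 5 (the number of states). The repeated state found above gives |xy| = j ≤ 5 and |y| = j − i ≥ 1.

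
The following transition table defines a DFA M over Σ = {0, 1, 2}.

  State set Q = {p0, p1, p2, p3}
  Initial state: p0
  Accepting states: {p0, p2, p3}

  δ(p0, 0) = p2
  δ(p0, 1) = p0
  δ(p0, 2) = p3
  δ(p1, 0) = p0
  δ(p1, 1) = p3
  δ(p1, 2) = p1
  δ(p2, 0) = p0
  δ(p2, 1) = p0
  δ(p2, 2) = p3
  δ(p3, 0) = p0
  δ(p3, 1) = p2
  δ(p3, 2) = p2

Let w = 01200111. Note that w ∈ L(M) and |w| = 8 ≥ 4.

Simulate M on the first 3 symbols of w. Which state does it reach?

p3

State sequence: p0 -0-> p2 -1-> p0 -2-> p3

After reading 3 characters, M is in state p3.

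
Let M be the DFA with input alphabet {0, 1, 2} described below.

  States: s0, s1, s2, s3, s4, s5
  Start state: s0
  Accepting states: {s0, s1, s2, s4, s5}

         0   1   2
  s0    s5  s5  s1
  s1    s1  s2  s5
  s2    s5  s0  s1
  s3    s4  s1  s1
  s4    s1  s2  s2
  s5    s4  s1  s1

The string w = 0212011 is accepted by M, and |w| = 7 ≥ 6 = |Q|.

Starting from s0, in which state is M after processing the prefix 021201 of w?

s2

Run of M on the first 6 characters of w = 0 2 1 2 0 1:
  step 0: s0  (start)
  step 1: s5  (read 0: s0→s5)
  step 2: s1  (read 2: s5→s1)
  step 3: s2  (read 1: s1→s2)
  step 4: s1  (read 2: s2→s1)
  step 5: s1  (read 0: s1→s1)
  step 6: s2  (read 1: s1→s2)

After reading 6 characters, M is in state s2.
(This kind of state-tracing is the core of the pumping-lemma construction: with 6 states, pigeonhole forces a repeat within the first 6 steps.)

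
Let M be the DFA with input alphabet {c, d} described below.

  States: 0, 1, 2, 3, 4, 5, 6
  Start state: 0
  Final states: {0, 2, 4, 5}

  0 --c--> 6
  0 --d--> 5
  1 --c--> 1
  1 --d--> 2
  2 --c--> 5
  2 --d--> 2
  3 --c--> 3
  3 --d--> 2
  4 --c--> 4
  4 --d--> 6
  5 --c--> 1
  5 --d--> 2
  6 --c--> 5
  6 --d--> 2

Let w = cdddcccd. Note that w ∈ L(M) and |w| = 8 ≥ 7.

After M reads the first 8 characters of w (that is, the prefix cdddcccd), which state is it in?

2

State sequence: 0 -c-> 6 -d-> 2 -d-> 2 -d-> 2 -c-> 5 -c-> 1 -c-> 1 -d-> 2

After reading 8 characters, M is in state 2.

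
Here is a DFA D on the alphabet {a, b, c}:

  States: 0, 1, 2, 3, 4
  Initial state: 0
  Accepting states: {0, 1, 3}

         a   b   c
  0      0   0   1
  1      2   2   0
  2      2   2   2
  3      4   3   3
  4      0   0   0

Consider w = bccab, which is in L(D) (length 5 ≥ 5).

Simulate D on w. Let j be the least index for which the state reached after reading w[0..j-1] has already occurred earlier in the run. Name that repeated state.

State sequence: 0 -b-> 0 -c-> 1 -c-> 0 -a-> 0 -b-> 0
First repeat at step 1: 0 was already visited.

The earliest repeat is at step j = 1: D is in 0, which it already visited at step i = 0.
Pumping length from the standard proof: p = 5 (the number of states). The repeated state found above gives |xy| = j ≤ 5 and |y| = j − i ≥ 1.

0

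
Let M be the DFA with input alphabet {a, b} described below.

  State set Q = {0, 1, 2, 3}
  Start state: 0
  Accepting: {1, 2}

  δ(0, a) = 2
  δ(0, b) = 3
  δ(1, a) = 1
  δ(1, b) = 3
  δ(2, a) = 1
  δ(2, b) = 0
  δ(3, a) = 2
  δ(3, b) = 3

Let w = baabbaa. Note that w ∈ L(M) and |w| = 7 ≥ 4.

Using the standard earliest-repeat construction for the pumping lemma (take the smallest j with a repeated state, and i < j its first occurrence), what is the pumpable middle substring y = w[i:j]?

aab

Run of M on w = b a a b b a a:
  step 0: 0  (start)
  step 1: 3  (read b: 0→3)
  step 2: 2  (read a: 3→2)
  step 3: 1  (read a: 2→1)
  step 4: 3  (read b: 1→3)   ← first repeat (3 seen earlier)
  step 5: 3  (read b: 3→3)
  step 6: 2  (read a: 3→2)
  step 7: 1  (read a: 2→1)

So i = 1, j = 4, giving x = w[0:1] = b, y = w[1:4] = aab, z = w[4:7] = baa.
Check: |xy| = 4 ≤ 4 and |y| = 3 ≥ 1. Reading y takes M from 3 back to 3, so every xyⁱz is accepted.
With |Q| = 4, pigeonhole forces a state repeat no later than step 4; the substring read between the first and second visits to that state can be pumped.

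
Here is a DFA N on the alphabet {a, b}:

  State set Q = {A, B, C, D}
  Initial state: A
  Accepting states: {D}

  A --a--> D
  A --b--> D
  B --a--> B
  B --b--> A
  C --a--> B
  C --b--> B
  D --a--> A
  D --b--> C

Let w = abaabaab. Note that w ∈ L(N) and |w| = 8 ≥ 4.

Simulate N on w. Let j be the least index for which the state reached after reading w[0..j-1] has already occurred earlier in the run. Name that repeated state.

B

Run of N on w = a b a a b a a b:
  step 0: A  (start)
  step 1: D  (read a: A→D)
  step 2: C  (read b: D→C)
  step 3: B  (read a: C→B)
  step 4: B  (read a: B→B)   ← first repeat (B seen earlier)
  step 5: A  (read b: B→A)
  step 6: D  (read a: A→D)
  step 7: A  (read a: D→A)
  step 8: D  (read b: A→D)

The earliest repeat is at step j = 4: N is in B, which it already visited at step i = 3.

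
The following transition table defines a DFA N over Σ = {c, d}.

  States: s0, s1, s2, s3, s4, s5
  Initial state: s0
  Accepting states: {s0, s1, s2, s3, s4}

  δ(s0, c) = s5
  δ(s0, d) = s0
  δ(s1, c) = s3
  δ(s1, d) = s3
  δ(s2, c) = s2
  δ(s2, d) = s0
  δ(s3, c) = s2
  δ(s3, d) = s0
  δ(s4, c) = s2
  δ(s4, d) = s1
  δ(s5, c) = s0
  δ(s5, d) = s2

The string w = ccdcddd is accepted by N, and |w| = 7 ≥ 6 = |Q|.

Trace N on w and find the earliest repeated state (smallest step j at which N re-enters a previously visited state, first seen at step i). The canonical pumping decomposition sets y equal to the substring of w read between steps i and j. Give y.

cc

Run of N on w = c c d c d d d:
  step 0: s0  (start)
  step 1: s5  (read c: s0→s5)
  step 2: s0  (read c: s5→s0)   ← first repeat (s0 seen earlier)
  step 3: s0  (read d: s0→s0)
  step 4: s5  (read c: s0→s5)
  step 5: s2  (read d: s5→s2)
  step 6: s0  (read d: s2→s0)
  step 7: s0  (read d: s0→s0)

So i = 0, j = 2, giving x = w[0:0] = ε, y = w[0:2] = cc, z = w[2:7] = dcddd.
Check: |xy| = 2 ≤ 6 and |y| = 2 ≥ 1. Reading y takes N from s0 back to s0, so every xyⁱz is accepted.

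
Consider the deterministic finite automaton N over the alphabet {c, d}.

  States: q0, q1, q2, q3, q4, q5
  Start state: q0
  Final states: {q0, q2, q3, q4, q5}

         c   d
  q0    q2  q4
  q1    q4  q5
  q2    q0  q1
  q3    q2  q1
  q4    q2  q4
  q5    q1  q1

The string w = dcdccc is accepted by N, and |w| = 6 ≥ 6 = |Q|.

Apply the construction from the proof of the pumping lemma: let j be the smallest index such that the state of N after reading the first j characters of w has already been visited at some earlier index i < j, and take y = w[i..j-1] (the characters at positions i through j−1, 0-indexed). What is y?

cdc

State sequence: q0 -d-> q4 -c-> q2 -d-> q1 -c-> q4 -c-> q2 -c-> q0
First repeat at step 4: q4 was already visited.

So i = 1, j = 4, giving x = w[0:1] = d, y = w[1:4] = cdc, z = w[4:6] = cc.
Check: |xy| = 4 ≤ 6 and |y| = 3 ≥ 1. Reading y takes N from q4 back to q4, so every xyⁱz is accepted.
The DFA has 6 states, so the proof of the pumping lemma guarantees a repeated state among the first 6+1 visited; the segment between the two visits is the pumpable y.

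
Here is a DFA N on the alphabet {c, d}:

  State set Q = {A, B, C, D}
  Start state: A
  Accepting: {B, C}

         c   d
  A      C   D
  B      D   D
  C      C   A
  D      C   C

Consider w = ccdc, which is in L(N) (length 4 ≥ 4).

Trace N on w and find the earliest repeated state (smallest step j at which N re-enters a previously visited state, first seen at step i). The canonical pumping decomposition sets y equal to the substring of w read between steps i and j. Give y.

State sequence: A -c-> C -c-> C -d-> A -c-> C
First repeat at step 2: C was already visited.

So i = 1, j = 2, giving x = w[0:1] = c, y = w[1:2] = c, z = w[2:4] = dc.
Check: |xy| = 2 ≤ 4 and |y| = 1 ≥ 1. Reading y takes N from C back to C, so every xyⁱz is accepted.

c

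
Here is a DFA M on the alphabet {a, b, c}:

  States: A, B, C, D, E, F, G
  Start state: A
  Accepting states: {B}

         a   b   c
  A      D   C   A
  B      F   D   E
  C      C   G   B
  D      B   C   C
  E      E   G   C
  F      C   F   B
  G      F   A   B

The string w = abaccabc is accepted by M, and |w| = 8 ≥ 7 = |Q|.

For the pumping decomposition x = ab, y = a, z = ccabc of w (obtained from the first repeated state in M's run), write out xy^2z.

xy^2z = ab·a·a·ccabc = abaaccabc.
Reading y = a takes M from C back to C, so after x·y·y the machine is still in C, and z then leads to the accepting state B. Hence abaaccabc ∈ L(M).

abaaccabc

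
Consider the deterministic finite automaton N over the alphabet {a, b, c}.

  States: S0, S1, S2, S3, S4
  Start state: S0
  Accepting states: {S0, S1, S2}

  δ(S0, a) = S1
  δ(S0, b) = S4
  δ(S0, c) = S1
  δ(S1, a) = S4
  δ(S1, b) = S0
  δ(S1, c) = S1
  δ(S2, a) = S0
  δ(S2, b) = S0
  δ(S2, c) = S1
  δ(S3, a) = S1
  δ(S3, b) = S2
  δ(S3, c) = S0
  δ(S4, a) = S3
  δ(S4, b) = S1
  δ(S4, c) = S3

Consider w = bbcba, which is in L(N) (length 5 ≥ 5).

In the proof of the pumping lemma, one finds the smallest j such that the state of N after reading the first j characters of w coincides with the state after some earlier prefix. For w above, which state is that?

S1

Run of N on w = b b c b a:
  step 0: S0  (start)
  step 1: S4  (read b: S0→S4)
  step 2: S1  (read b: S4→S1)
  step 3: S1  (read c: S1→S1)   ← first repeat (S1 seen earlier)
  step 4: S0  (read b: S1→S0)
  step 5: S1  (read a: S0→S1)

The earliest repeat is at step j = 3: N is in S1, which it already visited at step i = 2.
Since N has 5 states, any run of length ≥ 5 visits 5+1 states, so by pigeonhole some state repeats within the first 5 steps — that repeat gives the pumpable loop.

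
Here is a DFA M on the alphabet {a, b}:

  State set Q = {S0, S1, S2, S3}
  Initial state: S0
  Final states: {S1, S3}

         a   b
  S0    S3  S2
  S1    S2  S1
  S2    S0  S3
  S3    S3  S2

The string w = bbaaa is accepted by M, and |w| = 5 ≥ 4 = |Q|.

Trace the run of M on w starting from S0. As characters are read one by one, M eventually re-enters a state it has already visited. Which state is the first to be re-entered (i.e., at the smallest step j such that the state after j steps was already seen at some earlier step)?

S3

Run of M on w = b b a a a:
  step 0: S0  (start)
  step 1: S2  (read b: S0→S2)
  step 2: S3  (read b: S2→S3)
  step 3: S3  (read a: S3→S3)   ← first repeat (S3 seen earlier)
  step 4: S3  (read a: S3→S3)
  step 5: S3  (read a: S3→S3)

The earliest repeat is at step j = 3: M is in S3, which it already visited at step i = 2.
Pumping length from the standard proof: p = 4 (the number of states). The repeated state found above gives |xy| = j ≤ 4 and |y| = j − i ≥ 1.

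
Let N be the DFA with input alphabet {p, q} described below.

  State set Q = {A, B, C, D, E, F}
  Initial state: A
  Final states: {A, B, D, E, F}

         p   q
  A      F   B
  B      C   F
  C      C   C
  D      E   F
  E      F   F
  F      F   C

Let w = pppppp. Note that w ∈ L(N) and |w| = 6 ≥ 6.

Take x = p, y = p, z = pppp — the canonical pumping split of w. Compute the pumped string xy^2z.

ppppppp

xy^2z = p·p·p·pppp = ppppppp.
Reading y = p takes N from F back to F, so after x·y·y the machine is still in F, and z then leads to the accepting state F. Hence ppppppp ∈ L(N).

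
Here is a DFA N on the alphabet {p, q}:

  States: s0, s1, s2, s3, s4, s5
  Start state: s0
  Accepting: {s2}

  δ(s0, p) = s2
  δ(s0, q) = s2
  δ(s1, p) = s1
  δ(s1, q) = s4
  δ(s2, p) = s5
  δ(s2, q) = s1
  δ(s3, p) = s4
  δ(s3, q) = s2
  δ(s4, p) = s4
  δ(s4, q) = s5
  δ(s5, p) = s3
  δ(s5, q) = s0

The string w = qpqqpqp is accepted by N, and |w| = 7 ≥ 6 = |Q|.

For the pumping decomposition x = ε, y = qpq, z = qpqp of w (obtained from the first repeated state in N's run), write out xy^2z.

qpqqpqqpqp

xy^2z = ε·qpq·qpq·qpqp = qpqqpqqpqp.
Reading y = qpq takes N from s0 back to s0, so after x·y·y the machine is still in s0, and z then leads to the accepting state s2. Hence qpqqpqqpqp ∈ L(N).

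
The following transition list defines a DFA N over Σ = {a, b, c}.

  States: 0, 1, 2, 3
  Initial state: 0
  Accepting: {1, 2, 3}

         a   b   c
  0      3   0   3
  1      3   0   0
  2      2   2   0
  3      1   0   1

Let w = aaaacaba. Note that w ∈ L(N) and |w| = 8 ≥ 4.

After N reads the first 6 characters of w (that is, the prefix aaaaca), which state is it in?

3

Run of N on the first 6 characters of w = a a a a c a:
  step 0: 0  (start)
  step 1: 3  (read a: 0→3)
  step 2: 1  (read a: 3→1)
  step 3: 3  (read a: 1→3)
  step 4: 1  (read a: 3→1)
  step 5: 0  (read c: 1→0)
  step 6: 3  (read a: 0→3)

After reading 6 characters, N is in state 3.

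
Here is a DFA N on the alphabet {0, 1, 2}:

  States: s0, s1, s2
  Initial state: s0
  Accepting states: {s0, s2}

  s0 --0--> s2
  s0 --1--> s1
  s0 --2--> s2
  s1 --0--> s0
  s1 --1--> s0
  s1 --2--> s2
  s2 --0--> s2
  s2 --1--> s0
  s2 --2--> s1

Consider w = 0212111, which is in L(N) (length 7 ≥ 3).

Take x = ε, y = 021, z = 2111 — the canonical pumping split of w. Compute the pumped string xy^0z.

xy⁰z = xz = ε·2111 = 2111.
Reading y = 021 takes N from s0 back to s0, so after x the machine is still in s0, and z then leads to the accepting state s0. Hence 2111 ∈ L(N).

2111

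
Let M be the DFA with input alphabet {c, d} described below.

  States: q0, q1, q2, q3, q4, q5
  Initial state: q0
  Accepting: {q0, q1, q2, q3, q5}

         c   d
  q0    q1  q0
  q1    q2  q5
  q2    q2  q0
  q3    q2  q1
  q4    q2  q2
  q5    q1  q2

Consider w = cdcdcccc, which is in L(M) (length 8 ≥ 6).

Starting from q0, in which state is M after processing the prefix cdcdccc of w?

Run of M on the first 7 characters of w = c d c d c c c:
  step 0: q0  (start)
  step 1: q1  (read c: q0→q1)
  step 2: q5  (read d: q1→q5)
  step 3: q1  (read c: q5→q1)
  step 4: q5  (read d: q1→q5)
  step 5: q1  (read c: q5→q1)
  step 6: q2  (read c: q1→q2)
  step 7: q2  (read c: q2→q2)

After reading 7 characters, M is in state q2.
(This kind of state-tracing is the core of the pumping-lemma construction: with 6 states, pigeonhole forces a repeat within the first 6 steps.)

q2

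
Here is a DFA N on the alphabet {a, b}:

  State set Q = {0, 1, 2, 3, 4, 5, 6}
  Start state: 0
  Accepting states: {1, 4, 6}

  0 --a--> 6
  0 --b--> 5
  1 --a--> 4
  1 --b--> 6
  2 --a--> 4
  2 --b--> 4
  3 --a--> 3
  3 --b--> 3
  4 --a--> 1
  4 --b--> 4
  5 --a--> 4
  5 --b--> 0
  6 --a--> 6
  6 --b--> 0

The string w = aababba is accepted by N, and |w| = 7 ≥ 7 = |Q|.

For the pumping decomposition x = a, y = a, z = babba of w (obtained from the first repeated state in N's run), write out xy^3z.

xy^3z = a·a·a·a·babba = aaaababba.
Reading y = a takes N from 6 back to 6, so after x·y·y·y the machine is still in 6, and z then leads to the accepting state 4. Hence aaaababba ∈ L(N).

aaaababba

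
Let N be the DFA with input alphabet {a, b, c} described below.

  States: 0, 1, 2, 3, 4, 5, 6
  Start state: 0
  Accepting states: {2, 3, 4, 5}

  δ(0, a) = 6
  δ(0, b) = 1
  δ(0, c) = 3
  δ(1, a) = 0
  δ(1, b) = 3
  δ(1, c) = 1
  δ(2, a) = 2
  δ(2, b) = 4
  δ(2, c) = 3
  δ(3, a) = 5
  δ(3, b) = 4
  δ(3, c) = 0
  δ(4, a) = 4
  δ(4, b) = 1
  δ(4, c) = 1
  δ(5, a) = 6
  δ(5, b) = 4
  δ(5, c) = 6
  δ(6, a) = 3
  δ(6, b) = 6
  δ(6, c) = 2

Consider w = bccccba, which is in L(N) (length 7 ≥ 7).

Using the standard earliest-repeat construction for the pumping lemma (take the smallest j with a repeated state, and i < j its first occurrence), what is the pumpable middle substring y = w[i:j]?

Run of N on w = b c c c c b a:
  step 0: 0  (start)
  step 1: 1  (read b: 0→1)
  step 2: 1  (read c: 1→1)   ← first repeat (1 seen earlier)
  step 3: 1  (read c: 1→1)
  step 4: 1  (read c: 1→1)
  step 5: 1  (read c: 1→1)
  step 6: 3  (read b: 1→3)
  step 7: 5  (read a: 3→5)

So i = 1, j = 2, giving x = w[0:1] = b, y = w[1:2] = c, z = w[2:7] = cccba.
Check: |xy| = 2 ≤ 7 and |y| = 1 ≥ 1. Reading y takes N from 1 back to 1, so every xyⁱz is accepted.
Since N has 7 states, any run of length ≥ 7 visits 7+1 states, so by pigeonhole some state repeats within the first 7 steps — that repeat gives the pumpable loop.

c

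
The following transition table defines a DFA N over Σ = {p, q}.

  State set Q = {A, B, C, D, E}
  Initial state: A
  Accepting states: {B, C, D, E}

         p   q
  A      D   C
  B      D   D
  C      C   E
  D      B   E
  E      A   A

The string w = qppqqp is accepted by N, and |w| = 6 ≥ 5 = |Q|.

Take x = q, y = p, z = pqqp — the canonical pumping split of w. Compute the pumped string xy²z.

xy^2z = q·p·p·pqqp = qpppqqp.
Reading y = p takes N from C back to C, so after x·y·y the machine is still in C, and z then leads to the accepting state D. Hence qpppqqp ∈ L(N).

qpppqqp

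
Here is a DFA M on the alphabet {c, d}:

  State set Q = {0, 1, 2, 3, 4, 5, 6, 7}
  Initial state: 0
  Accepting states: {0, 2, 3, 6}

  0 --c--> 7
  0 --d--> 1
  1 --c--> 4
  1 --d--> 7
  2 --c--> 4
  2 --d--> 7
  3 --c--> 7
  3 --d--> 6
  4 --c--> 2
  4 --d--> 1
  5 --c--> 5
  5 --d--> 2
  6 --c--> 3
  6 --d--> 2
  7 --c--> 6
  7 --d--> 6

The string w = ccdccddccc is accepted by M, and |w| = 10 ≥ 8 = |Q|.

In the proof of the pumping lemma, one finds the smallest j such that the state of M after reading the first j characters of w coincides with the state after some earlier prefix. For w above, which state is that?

2

Run of M on w = c c d c c d d c c c:
  step 0: 0  (start)
  step 1: 7  (read c: 0→7)
  step 2: 6  (read c: 7→6)
  step 3: 2  (read d: 6→2)
  step 4: 4  (read c: 2→4)
  step 5: 2  (read c: 4→2)   ← first repeat (2 seen earlier)
  step 6: 7  (read d: 2→7)
  step 7: 6  (read d: 7→6)
  step 8: 3  (read c: 6→3)
  step 9: 7  (read c: 3→7)
  step 10: 6  (read c: 7→6)

The earliest repeat is at step j = 5: M is in 2, which it already visited at step i = 3.
Pumping length from the standard proof: p = 8 (the number of states). The repeated state found above gives |xy| = j ≤ 8 and |y| = j − i ≥ 1.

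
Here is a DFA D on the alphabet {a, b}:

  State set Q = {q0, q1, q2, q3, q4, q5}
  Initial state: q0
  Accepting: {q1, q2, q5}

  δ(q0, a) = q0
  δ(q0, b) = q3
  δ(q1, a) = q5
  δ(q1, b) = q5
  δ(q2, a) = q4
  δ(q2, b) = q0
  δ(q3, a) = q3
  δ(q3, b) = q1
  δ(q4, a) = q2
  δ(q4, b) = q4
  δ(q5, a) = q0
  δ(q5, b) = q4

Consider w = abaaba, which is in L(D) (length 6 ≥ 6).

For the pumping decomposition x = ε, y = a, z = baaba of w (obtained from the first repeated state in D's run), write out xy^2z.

aabaaba

xy^2z = ε·a·a·baaba = aabaaba.
Reading y = a takes D from q0 back to q0, so after x·y·y the machine is still in q0, and z then leads to the accepting state q5. Hence aabaaba ∈ L(D).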